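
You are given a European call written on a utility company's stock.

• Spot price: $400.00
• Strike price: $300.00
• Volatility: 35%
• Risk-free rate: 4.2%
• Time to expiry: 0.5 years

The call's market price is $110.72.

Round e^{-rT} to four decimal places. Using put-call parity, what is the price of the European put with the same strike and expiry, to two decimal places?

exp(−rT) = exp(−0.042·0.5) = 0.9792
Put-call parity: C − P = S − K·e^(−rT) = 400 − 300·0.9792 = 400 − 293.7600 = 106.2400
P = C − (C − P) = 110.72 − (106.2400) = 4.4800

$4.48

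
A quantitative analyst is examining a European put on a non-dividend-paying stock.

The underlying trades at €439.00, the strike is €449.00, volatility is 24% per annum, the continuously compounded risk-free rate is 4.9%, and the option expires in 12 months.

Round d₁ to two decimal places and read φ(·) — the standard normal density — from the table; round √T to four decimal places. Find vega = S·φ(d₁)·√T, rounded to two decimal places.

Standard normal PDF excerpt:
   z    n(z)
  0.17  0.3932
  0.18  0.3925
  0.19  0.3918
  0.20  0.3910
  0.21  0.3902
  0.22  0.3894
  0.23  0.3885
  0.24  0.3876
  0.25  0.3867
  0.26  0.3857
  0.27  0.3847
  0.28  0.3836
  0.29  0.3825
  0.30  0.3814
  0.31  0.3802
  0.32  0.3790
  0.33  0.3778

170.55

T = 1;  σ√T = 0.2400
ln(S/K) + (r + σ²/2)T = ln(439/449) + (0.049 + 0.24²/2)·1 = -0.0225 + 0.0778 = 0.0553
d₁ = 0.0553 / 0.2400 = 0.2303 ⇒ 0.23
√T = √1 = 1.0000
φ(d₁) = φ(0.23) = 0.3885
vega = S·φ(d₁)·√T = 439·0.3885·1.0000 = 170.5515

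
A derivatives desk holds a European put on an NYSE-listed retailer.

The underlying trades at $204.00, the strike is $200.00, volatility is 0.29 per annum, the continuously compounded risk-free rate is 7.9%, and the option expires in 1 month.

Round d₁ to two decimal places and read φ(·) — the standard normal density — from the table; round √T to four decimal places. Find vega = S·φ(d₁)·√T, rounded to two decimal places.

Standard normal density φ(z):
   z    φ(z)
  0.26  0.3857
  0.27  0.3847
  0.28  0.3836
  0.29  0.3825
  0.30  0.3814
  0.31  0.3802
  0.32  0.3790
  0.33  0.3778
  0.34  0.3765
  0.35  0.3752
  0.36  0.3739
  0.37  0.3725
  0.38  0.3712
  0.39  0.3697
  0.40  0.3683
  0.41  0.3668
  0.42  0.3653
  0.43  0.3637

22.02

σ√T = 0.29·√0.08333 = 0.0837
d₁ = [ln(204/200) + (0.079 + ½·0.29²)·0.08333] / (σ√T) = (0.0198 + 0.0101) / 0.0837 = 0.3570 ⇒ 0.36
√T = √0.08333 = 0.2887
φ(d₁) = φ(0.36) = 0.3739
vega = S·φ(d₁)·√T = 204·0.3739·0.2887 = 22.0208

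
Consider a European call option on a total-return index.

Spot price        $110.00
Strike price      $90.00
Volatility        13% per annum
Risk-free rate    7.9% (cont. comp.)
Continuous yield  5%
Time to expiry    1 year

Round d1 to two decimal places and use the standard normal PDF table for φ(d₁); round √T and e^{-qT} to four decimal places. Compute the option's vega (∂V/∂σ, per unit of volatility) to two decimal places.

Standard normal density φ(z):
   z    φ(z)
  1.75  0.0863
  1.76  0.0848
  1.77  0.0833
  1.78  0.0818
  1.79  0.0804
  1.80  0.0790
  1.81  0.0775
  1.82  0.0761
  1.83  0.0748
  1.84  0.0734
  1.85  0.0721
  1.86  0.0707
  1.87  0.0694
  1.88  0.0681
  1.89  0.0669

7.83

T = 1;  σ√T = 0.1300
d₁ = [ln(110/90) + (0.079 − 0.05 + 0.13²/2)·1] / 0.1300 = [0.2007 + 0.0374] / 0.1300 = 1.8317 which rounds to 1.83
√T = √1 = 1.0000
φ(d₁) = φ(1.83) = 0.0748
exp(−qT) = exp(−0.05·1) = 0.9512
vega = S·exp(−qT)·φ(d₁)·√T = 110·0.9512·0.0748·1.0000 = 7.8265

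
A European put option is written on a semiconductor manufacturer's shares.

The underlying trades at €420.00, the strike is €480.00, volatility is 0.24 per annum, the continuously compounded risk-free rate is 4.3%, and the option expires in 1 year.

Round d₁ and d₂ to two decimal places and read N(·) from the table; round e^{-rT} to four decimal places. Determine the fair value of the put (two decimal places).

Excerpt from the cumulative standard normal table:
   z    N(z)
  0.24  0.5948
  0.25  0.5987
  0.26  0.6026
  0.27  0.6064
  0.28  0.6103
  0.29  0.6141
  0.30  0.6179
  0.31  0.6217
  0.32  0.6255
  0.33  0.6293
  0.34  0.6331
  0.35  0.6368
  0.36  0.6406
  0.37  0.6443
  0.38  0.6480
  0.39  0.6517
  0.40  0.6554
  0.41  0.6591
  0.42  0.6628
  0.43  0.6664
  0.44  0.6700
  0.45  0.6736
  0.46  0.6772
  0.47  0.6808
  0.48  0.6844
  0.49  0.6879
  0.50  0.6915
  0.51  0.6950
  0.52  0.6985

T = 1;  σ√T = 0.2400
d₁ = [ln(420/480) + (0.043 + ½·0.24²)·1] / (σ√T) = (-0.1335 + 0.0718) / 0.2400 = -0.2572 ⇒ -0.26
d₂ = -0.2572 − 0.2400 = -0.4972 ⇒ -0.50
e^(−rT) = e^(−0.043·1) = 0.9579
N(−d₂) = N(0.50) = 0.6915;  N(−d₁) = N(0.26) = 0.6026
P = 480·0.9579·0.6915 − 420·0.6026 = 317.9462 − 253.0920 = 64.8542

€64.85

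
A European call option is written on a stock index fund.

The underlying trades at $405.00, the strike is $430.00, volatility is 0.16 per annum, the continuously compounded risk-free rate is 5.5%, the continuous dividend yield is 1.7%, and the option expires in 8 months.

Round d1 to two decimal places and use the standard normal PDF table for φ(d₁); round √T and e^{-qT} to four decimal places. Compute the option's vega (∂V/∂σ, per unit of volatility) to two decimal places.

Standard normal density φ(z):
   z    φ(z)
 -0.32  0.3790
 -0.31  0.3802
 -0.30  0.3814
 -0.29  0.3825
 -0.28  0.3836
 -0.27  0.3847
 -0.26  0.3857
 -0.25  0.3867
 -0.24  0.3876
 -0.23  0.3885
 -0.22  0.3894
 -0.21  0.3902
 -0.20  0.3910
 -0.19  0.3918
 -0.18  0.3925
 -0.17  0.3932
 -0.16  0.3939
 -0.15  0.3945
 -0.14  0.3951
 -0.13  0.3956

σ√T = 0.16·√0.6667 = 0.1306
d₁ = [ln(405/430) + (0.055 − 0.017 + ½·0.16²)·0.6667] / (σ√T) = (-0.0599 + 0.0339) / 0.1306 = -0.1993 → -0.20
√T = √0.6667 = 0.8165
φ(d₁) = φ(-0.20) = 0.3910
exp(−qT) = exp(−0.017·0.6667) = 0.9887
vega = S·exp(−qT)·φ(d₁)·√T = 405·0.9887·0.3910·0.8165 = 127.8358

127.84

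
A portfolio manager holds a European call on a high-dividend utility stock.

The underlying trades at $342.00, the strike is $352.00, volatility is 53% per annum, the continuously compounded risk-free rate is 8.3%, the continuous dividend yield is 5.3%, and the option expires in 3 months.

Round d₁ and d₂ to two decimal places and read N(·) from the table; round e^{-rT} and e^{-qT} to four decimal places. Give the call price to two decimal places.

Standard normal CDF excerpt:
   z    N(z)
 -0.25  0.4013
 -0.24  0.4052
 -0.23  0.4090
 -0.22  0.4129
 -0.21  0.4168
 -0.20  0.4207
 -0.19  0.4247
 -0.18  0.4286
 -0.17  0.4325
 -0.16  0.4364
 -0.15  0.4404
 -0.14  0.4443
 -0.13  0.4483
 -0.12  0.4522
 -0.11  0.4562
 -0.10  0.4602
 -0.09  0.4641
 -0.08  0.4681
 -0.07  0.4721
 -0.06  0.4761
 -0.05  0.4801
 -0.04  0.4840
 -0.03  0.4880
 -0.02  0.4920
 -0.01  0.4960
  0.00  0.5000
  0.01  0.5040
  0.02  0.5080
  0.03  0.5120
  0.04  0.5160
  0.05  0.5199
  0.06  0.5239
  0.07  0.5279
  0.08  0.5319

σ√T = 0.53·√0.25 = 0.2650
ln(S/K) + (r − q + σ²/2)T = ln(342/352) + (0.083 − 0.053 + 0.53²/2)·0.25 = -0.0288 + 0.0426 = 0.0138
d₁ = 0.0138 / 0.2650 = 0.0520 which rounds to 0.05
d₂ = d₁ − σ√T = 0.0520 − 0.2650 = -0.2130 which rounds to -0.21
exp(−qT) = exp(−0.053·0.25) = 0.9868;  exp(−rT) = exp(−0.083·0.25) = 0.9795
N(d₁) = N(0.05) = 0.5199;  N(d₂) = N(-0.21) = 0.4168
C = 342·0.9868·0.5199 − 352·0.9795·0.4168 = 175.4588 − 143.7060 = 31.7528

$31.75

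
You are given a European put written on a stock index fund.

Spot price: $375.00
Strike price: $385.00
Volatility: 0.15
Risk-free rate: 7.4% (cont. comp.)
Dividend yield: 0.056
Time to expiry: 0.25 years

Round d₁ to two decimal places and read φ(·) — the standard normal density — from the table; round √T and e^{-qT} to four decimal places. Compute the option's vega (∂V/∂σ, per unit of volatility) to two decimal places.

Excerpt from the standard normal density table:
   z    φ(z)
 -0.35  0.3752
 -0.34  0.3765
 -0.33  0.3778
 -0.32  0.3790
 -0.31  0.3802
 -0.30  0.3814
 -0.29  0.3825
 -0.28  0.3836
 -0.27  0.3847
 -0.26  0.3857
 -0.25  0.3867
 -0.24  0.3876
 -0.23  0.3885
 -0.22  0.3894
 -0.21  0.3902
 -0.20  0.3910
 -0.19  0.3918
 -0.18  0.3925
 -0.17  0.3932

T = 0.25;  σ√T = 0.0750
d₁ = [ln(375/385) + (0.074 − 0.056 + 0.15²/2)·0.25] / 0.0750 = [-0.0263 + 0.0073] / 0.0750 = -0.2534 which rounds to -0.25
√T = √0.25 = 0.5000
φ(d₁) = φ(-0.25) = 0.3867
exp(−qT) = exp(−0.056·0.25) = 0.9861
vega = S·exp(−qT)·φ(d₁)·√T = 375·0.9861·0.3867·0.5000 = 71.4984

71.50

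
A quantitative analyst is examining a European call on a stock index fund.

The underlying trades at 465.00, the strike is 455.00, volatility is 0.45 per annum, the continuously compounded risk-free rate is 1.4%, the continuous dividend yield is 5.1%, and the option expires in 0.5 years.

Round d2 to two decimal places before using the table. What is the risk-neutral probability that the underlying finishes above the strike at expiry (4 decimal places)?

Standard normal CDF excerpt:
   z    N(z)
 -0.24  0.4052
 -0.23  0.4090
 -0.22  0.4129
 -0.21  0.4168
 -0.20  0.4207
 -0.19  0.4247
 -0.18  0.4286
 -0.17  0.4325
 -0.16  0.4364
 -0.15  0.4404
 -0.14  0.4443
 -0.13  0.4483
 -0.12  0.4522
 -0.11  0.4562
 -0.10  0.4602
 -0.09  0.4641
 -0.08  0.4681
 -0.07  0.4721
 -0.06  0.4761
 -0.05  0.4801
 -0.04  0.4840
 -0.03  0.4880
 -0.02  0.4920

0.4404

σ√T = 0.45·√0.5 = 0.3182
d₁ = [ln(465/455) + (0.014 − 0.051 + 0.45²/2)·0.5] / 0.3182 = [0.0217 + 0.0321] / 0.3182 = 0.1693 which rounds to 0.17
d₂ = d₁ − σ√T = 0.1693 − 0.3182 = -0.1489 which rounds to -0.15
Risk-neutral Pr[S_T > K] = N(d₂) = N(-0.15) = 0.4404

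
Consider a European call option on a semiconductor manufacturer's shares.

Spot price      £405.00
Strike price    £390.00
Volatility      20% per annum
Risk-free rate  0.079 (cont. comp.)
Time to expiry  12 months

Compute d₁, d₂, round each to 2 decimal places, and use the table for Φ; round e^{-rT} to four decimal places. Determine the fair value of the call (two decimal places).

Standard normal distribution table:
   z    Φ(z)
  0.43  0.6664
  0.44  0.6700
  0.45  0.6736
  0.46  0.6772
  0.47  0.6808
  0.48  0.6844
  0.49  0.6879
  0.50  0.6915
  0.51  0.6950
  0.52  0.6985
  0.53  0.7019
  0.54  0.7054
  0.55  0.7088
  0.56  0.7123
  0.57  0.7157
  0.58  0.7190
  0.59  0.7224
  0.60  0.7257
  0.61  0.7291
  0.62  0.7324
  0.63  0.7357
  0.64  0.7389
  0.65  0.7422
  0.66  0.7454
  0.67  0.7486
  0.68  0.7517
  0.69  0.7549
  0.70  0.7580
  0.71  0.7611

£57.81

σ√T = 0.2·√1 = 0.2000
d₁ = [ln(405/390) + (0.079 + ½·0.2²)·1] / (σ√T) = (0.0377 + 0.0990) / 0.2000 = 0.6837 which rounds to 0.68
d₂ = 0.6837 − 0.2000 = 0.4837 which rounds to 0.48
e^(−rT) = e^(−0.079·1) = 0.9240
N(d₁) = N(0.68) = 0.7517;  N(d₂) = N(0.48) = 0.6844
C = 405·0.7517 − 390·0.9240·0.6844 = 304.4385 − 246.6304 = 57.8081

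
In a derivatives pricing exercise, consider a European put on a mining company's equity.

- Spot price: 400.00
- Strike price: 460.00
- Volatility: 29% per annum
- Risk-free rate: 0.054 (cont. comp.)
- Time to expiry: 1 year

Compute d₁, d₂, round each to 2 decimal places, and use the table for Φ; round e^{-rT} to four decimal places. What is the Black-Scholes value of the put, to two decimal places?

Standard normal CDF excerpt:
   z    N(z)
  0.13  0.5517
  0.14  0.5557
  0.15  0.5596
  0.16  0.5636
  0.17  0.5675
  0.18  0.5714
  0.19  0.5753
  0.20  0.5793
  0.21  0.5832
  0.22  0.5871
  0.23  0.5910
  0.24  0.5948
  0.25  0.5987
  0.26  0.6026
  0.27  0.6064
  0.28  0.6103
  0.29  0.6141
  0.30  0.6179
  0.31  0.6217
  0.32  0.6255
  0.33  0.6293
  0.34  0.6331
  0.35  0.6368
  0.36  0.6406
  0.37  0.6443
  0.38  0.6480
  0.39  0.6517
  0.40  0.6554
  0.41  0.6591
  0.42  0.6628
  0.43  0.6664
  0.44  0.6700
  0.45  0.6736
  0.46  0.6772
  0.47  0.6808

T = 1;  σ√T = 0.2900
d₁ = [ln(400/460) + (0.054 + 0.29²/2)·1] / 0.2900 = [-0.1398 + 0.0960] / 0.2900 = -0.1507 → -0.15
d₂ = d₁ − σ√T = -0.1507 − 0.2900 = -0.4407 → -0.44
e^(−rT) = e^(−0.054·1) = 0.9474
N(−d₂) = N(0.44) = 0.6700;  N(−d₁) = N(0.15) = 0.5596
P = 460·0.9474·0.6700 − 400·0.5596 = 291.9887 − 223.8400 = 68.1487

68.15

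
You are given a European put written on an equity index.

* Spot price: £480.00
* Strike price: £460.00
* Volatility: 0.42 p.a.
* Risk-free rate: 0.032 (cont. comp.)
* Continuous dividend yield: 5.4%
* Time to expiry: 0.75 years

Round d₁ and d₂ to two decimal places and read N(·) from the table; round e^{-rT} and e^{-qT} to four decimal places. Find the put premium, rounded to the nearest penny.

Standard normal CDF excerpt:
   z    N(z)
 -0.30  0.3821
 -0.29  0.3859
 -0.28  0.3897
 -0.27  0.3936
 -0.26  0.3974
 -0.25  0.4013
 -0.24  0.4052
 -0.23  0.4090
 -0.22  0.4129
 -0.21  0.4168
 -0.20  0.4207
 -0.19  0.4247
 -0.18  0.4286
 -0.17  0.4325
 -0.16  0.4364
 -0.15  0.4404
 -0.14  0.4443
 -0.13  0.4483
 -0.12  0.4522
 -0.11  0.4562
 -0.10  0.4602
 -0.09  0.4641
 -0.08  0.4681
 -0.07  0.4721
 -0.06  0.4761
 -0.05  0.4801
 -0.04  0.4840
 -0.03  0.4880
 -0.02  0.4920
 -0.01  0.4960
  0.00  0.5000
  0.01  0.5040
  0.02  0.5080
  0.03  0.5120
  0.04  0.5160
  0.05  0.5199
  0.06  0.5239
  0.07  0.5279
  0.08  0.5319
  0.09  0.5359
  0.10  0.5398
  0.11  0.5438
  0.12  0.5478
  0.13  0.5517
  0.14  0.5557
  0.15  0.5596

σ√T = 0.42 × 0.8660 = 0.3637
d₁ = [ln(480/460) + (0.032 − 0.054 + 0.42²/2)·0.75] / 0.3637 = [0.0426 + 0.0496] / 0.3637 = 0.2535 ⇒ 0.25
d₂ = d₁ − σ√T = 0.2535 − 0.3637 = -0.1102 ⇒ -0.11
e^(−qT) = e^(−0.054·0.75) = 0.9603;  e^(−rT) = e^(−0.032·0.75) = 0.9763
N(−d₂) = N(0.11) = 0.5438;  N(−d₁) = N(-0.25) = 0.4013
P = 460·0.9763·0.5438 − 480·0.9603·0.4013 = 244.2195 − 184.9768 = 59.2427

£59.24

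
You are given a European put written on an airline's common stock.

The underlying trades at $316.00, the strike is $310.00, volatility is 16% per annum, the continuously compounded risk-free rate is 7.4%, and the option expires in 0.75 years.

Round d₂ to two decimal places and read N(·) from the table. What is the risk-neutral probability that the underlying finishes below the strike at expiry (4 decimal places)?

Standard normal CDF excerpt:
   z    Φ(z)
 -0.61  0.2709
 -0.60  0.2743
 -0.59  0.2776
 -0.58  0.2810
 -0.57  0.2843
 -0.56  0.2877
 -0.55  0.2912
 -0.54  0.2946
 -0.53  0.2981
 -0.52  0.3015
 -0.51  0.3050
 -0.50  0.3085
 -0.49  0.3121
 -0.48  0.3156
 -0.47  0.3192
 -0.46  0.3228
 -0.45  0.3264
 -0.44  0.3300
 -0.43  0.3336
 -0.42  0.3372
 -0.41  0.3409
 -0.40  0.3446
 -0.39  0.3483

T = 0.75;  σ√T = 0.1386
d₁ = [ln(316/310) + (0.074 + 0.16²/2)·0.75] / 0.1386 = [0.0192 + 0.0651] / 0.1386 = 0.6082 ≈ 0.61
d₂ = d₁ − σ√T = 0.6082 − 0.1386 = 0.4696 ≈ 0.47
Risk-neutral Pr[S_T < K] = N(−d₂) = N(-0.47) = 0.3192

0.3192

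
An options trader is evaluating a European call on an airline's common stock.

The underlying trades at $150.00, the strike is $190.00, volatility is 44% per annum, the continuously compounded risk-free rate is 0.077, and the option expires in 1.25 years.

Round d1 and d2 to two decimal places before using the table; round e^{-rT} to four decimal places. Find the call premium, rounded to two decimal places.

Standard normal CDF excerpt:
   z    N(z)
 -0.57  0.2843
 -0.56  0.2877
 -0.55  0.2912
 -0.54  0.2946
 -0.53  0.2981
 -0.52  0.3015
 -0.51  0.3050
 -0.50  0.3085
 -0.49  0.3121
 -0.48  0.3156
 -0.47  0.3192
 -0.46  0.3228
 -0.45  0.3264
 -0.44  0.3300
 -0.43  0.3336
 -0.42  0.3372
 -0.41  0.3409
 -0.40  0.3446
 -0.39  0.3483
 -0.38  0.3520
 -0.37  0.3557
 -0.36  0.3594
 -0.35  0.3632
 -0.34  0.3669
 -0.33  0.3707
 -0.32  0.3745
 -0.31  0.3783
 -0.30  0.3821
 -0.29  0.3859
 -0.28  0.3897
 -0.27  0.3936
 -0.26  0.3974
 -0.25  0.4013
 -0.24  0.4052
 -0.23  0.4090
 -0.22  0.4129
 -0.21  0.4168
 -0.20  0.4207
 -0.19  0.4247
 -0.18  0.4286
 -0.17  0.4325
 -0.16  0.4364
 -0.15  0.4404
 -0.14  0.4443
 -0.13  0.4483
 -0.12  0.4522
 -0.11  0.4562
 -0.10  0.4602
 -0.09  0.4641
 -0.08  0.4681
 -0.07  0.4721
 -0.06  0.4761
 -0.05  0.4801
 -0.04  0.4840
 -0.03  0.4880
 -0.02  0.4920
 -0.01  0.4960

σ√T = 0.44·√1.25 = 0.4919
d₁ = [ln(150/190) + (0.077 + 0.44²/2)·1.25] / 0.4919 = [-0.2364 + 0.2172] / 0.4919 = -0.0389 → -0.04
d₂ = d₁ − σ√T = -0.0389 − 0.4919 = -0.5308 → -0.53
exp(−rT) = exp(−0.077·1.25) = 0.9082
C = 150·N(-0.04) − 190·0.9082·N(-0.53) = 150·0.4840 − 190·0.9082·0.2981 = 72.6000 − 51.4395 = 21.1605

$21.16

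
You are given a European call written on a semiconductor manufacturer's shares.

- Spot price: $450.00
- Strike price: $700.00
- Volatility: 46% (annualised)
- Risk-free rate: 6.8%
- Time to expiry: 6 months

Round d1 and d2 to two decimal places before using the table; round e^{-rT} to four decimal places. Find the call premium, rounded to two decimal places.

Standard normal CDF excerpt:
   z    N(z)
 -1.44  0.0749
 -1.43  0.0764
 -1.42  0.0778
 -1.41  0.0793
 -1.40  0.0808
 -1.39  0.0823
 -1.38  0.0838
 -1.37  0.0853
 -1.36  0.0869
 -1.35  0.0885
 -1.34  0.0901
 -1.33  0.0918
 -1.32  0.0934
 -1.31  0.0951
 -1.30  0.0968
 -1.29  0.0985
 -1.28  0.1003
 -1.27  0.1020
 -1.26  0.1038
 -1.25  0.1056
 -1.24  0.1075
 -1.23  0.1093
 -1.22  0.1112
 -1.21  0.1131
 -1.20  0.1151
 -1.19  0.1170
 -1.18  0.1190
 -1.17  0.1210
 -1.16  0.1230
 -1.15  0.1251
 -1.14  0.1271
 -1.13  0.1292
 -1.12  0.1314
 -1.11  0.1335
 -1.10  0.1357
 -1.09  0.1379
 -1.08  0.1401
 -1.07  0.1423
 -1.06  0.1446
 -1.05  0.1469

$9.41

T = 0.5;  σ√T = 0.3253
ln(S/K) + (r + σ²/2)T = ln(450/700) + (0.068 + 0.46²/2)·0.5 = -0.4418 + 0.0869 = -0.3549
d₁ = -0.3549 / 0.3253 = -1.0912 → -1.09
d₂ = d₁ − σ√T = -1.0912 − 0.3253 = -1.4165 → -1.42
exp(−rT) = exp(−0.068·0.5) = 0.9666
C = 450·N(-1.09) − 700·0.9666·N(-1.42) = 450·0.1379 − 700·0.9666·0.0778 = 62.0550 − 52.6410 = 9.4140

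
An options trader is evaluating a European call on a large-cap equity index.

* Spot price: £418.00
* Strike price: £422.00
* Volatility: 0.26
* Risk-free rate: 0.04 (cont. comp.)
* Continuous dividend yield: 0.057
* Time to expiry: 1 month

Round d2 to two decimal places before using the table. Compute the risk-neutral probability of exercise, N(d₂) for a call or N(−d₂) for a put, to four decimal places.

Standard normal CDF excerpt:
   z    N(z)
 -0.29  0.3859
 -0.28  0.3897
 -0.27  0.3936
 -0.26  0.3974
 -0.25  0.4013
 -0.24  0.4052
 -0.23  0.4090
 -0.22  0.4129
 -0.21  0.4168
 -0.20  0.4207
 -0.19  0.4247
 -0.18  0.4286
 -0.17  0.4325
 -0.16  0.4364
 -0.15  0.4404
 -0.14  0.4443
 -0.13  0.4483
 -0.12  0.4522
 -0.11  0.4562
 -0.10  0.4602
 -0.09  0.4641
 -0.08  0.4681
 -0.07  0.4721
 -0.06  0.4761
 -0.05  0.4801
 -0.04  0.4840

0.4286

σ√T = 0.26·√0.08333 = 0.0751
d₁ = [ln(418/422) + (0.04 − 0.057 + 0.26²/2)·0.08333] / 0.0751 = [-0.0095 + 0.0014] / 0.0751 = -0.1082 ≈ -0.11
d₂ = d₁ − σ√T = -0.1082 − 0.0751 = -0.1833 ≈ -0.18
Pr(exercise) under Q = N(d₂) = 0.4286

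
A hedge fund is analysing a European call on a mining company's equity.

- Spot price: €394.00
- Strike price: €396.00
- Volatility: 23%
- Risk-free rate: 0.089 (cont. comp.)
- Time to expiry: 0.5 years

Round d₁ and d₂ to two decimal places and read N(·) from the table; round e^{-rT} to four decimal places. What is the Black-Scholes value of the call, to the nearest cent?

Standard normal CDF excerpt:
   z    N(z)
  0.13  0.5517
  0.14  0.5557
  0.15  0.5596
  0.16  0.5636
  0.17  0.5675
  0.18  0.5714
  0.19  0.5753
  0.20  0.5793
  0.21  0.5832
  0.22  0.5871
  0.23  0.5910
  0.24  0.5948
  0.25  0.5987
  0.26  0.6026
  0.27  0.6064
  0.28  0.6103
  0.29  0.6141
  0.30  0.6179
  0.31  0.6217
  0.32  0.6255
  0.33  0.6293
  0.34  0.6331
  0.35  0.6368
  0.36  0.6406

σ√T = 0.23 × 0.7071 = 0.1626
ln(S/K) + (r + σ²/2)T = ln(394/396) + (0.089 + 0.23²/2)·0.5 = -0.0051 + 0.0577 = 0.0527
d₁ = 0.0527 / 0.1626 = 0.3238 ≈ 0.32
d₂ = d₁ − σ√T = 0.3238 − 0.1626 = 0.1612 ≈ 0.16
e^(−rT) = e^(−0.089·0.5) = 0.9565
N(d₁) = N(0.32) = 0.6255;  N(d₂) = N(0.16) = 0.5636
C = 394·0.6255 − 396·0.9565·0.5636 = 246.4470 − 213.4770 = 32.9700

€32.97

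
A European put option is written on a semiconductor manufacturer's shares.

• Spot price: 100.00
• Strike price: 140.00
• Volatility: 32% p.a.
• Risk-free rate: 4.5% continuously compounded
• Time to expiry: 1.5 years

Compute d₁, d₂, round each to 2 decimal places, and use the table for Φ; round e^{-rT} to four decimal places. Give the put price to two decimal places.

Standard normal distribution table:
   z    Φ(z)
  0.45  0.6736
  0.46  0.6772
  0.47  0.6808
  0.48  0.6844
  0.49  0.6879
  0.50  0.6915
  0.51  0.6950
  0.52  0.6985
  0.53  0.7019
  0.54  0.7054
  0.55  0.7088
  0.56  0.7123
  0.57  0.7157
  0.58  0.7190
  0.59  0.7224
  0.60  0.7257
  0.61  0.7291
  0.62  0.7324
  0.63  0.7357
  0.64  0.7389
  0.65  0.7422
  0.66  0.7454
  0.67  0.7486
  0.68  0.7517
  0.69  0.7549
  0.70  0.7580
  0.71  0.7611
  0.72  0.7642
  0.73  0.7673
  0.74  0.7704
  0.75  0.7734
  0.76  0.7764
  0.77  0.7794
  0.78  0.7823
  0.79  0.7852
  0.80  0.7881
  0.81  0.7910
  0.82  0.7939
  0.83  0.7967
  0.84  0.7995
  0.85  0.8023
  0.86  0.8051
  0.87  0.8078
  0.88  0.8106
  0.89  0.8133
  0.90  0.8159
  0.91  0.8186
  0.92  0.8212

37.28

T = 1.5;  σ√T = 0.3919
d₁ = [ln(100/140) + (0.045 + 0.32²/2)·1.5] / 0.3919 = [-0.3365 + 0.1443] / 0.3919 = -0.4903 ⇒ -0.49
d₂ = d₁ − σ√T = -0.4903 − 0.3919 = -0.8823 ⇒ -0.88
exp(−rT) = exp(−0.045·1.5) = 0.9347
N(−d₂) = N(0.88) = 0.8106;  N(−d₁) = N(0.49) = 0.6879
P = 140·0.9347·0.8106 − 100·0.6879 = 106.0735 − 68.7900 = 37.2835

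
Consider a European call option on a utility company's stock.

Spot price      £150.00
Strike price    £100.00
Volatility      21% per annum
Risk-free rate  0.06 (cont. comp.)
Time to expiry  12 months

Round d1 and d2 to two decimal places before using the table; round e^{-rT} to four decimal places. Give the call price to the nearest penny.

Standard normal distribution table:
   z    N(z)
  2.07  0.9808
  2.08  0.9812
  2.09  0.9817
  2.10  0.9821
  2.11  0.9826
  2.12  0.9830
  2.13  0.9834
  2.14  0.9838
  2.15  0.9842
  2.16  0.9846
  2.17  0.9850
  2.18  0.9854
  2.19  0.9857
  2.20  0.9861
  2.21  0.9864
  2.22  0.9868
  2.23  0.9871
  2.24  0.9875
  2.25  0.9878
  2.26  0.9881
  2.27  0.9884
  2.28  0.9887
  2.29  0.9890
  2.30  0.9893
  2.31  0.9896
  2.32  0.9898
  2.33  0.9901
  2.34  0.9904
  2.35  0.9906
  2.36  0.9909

£55.93

σ√T = 0.21 × 1.0000 = 0.2100
d₁ = [ln(150/100) + (0.06 + 0.21²/2)·1] / 0.2100 = [0.4055 + 0.0820] / 0.2100 = 2.3215 ≈ 2.32
d₂ = d₁ − σ√T = 2.3215 − 0.2100 = 2.1115 ≈ 2.11
e^(−rT) = e^(−0.06·1) = 0.9418
C = 150·N(2.32) − 100·0.9418·N(2.11) = 150·0.9898 − 100·0.9418·0.9826 = 148.4700 − 92.5413 = 55.9287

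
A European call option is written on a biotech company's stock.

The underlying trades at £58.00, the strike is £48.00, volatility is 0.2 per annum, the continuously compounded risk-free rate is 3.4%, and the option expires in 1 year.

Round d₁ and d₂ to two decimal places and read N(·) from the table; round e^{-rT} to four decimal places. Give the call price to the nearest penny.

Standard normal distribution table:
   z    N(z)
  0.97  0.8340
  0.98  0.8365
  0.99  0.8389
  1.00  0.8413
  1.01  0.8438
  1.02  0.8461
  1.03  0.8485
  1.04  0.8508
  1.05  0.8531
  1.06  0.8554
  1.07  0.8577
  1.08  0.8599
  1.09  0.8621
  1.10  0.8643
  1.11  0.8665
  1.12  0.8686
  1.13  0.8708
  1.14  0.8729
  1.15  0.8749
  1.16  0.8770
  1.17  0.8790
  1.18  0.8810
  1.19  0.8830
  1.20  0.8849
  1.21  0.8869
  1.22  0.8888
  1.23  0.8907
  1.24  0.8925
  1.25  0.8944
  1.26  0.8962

£12.29

σ√T = 0.2·√1 = 0.2000
ln(S/K) + (r + σ²/2)T = ln(58/48) + (0.034 + 0.2²/2)·1 = 0.1892 + 0.0540 = 0.2432
d₁ = 0.2432 / 0.2000 = 1.2162 ⇒ 1.22
d₂ = d₁ − σ√T = 1.2162 − 0.2000 = 1.0162 ⇒ 1.02
exp(−rT) = exp(−0.034·1) = 0.9666
C = 58·N(1.22) − 48·0.9666·N(1.02) = 58·0.8888 − 48·0.9666·0.8461 = 51.5504 − 39.2563 = 12.2941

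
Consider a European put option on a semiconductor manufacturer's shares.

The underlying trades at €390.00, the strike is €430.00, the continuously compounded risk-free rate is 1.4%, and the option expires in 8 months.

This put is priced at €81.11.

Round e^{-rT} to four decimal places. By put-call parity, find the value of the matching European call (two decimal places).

€45.11

exp(−rT) = exp(−0.014·0.6667) = 0.9907
Put-call parity: C − P = S − K·e^(−rT) = 390 − 430·0.9907 = 390 − 426.0010 = -36.0010
C = P + (C − P) = 81.11 + (-36.0010) = 45.1090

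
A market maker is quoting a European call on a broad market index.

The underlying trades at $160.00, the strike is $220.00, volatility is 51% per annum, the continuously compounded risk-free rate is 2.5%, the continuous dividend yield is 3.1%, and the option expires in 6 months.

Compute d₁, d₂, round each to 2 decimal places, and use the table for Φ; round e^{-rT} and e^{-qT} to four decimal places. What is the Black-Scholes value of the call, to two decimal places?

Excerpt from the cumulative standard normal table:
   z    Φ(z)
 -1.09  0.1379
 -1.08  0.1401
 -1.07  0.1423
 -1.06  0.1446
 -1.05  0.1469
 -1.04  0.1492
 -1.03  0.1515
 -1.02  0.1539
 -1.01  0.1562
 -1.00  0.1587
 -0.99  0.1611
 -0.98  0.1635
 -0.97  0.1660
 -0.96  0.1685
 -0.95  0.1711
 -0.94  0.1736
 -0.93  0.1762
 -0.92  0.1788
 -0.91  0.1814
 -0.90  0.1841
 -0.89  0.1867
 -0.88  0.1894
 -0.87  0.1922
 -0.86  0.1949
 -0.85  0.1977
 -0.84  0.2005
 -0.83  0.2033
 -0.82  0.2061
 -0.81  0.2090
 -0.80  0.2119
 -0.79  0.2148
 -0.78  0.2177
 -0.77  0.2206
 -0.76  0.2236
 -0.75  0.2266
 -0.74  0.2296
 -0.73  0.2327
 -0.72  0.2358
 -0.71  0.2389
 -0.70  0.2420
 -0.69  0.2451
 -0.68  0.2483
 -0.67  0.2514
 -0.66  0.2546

$6.72

σ√T = 0.51·√0.5 = 0.3606
d₁ = [ln(160/220) + (0.025 − 0.031 + 0.51²/2)·0.5] / 0.3606 = [-0.3185 + 0.0620] / 0.3606 = -0.7111 ≈ -0.71
d₂ = d₁ − σ√T = -0.7111 − 0.3606 = -1.0717 ≈ -1.07
e^(−qT) = e^(−0.031·0.5) = 0.9846;  e^(−rT) = e^(−0.025·0.5) = 0.9876
N(d₁) = N(-0.71) = 0.2389;  N(d₂) = N(-1.07) = 0.1423
C = 160·0.9846·0.2389 − 220·0.9876·0.1423 = 37.6354 − 30.9178 = 6.7175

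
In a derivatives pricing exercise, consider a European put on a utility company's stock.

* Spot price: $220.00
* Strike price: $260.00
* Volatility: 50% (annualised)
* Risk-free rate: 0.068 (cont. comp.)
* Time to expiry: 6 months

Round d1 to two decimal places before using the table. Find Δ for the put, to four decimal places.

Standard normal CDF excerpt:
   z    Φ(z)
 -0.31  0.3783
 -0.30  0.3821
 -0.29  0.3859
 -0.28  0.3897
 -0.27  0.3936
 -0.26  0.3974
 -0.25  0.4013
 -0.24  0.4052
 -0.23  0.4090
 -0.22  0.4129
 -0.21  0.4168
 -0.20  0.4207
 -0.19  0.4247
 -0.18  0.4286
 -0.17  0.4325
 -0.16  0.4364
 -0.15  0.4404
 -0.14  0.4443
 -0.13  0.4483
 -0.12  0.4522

σ√T = 0.5 × 0.7071 = 0.3536
d₁ = [ln(220/260) + (0.068 + 0.5²/2)·0.5] / 0.3536 = [-0.1671 + 0.0965] / 0.3536 = -0.1996 ≈ -0.20
N(d₁) = N(-0.20) = 0.4207
Δ_put = N(d₁) − 1 = 0.4207 − 1 = -0.5793

-0.5793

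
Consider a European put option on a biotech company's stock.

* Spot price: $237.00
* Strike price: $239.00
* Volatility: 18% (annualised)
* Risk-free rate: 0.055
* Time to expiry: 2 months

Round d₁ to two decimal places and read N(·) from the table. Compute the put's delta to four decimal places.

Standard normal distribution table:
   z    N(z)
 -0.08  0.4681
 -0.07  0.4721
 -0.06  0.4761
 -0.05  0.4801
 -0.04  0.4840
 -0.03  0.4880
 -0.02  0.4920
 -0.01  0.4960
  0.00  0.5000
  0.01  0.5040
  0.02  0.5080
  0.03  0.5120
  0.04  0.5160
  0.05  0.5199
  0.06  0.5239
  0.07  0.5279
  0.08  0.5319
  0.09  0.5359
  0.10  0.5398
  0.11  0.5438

σ√T = 0.18·√0.1667 = 0.0735
ln(S/K) + (r + σ²/2)T = ln(237/239) + (0.055 + 0.18²/2)·0.1667 = -0.0084 + 0.0119 = 0.0035
d₁ = 0.0035 / 0.0735 = 0.0471 → 0.05
N(d₁) = N(0.05) = 0.5199
Δ_put = N(d₁) − 1 = 0.5199 − 1 = -0.4801

-0.4801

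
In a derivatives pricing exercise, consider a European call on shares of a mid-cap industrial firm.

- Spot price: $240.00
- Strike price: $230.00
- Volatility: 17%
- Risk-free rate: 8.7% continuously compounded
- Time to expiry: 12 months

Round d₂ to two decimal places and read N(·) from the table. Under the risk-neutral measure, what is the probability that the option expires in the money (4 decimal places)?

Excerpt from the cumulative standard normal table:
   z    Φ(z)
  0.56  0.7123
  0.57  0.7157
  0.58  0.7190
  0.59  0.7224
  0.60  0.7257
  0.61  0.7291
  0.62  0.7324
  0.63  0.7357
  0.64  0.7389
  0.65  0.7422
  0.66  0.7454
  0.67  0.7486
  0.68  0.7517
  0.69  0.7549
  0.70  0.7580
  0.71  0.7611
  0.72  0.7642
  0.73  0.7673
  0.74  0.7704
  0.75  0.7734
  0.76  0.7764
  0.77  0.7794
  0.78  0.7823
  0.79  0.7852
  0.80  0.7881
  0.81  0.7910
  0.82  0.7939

0.7517

T = 1;  σ√T = 0.1700
ln(S/K) + (r + σ²/2)T = ln(240/230) + (0.087 + 0.17²/2)·1 = 0.0426 + 0.1014 = 0.1440
d₁ = 0.1440 / 0.1700 = 0.8471 ≈ 0.85
d₂ = d₁ − σ√T = 0.8471 − 0.1700 = 0.6771 ≈ 0.68
Pr(exercise) under Q = N(d₂) = 0.7517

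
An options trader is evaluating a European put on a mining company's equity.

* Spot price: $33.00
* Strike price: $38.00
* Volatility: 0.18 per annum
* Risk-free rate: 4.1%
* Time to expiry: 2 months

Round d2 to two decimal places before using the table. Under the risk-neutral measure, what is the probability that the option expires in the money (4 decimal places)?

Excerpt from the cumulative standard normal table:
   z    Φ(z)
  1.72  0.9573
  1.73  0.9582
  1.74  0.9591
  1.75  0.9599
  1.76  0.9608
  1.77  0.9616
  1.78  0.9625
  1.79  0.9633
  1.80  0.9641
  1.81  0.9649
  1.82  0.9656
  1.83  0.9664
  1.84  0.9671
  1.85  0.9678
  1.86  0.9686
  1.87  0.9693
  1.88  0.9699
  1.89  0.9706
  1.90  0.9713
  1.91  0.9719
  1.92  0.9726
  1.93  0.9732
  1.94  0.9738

0.9686

σ√T = 0.18 × 0.4082 = 0.0735
d₁ = [ln(33/38) + (0.041 + 0.18²/2)·0.1667] / 0.0735 = [-0.1411 + 0.0095] / 0.0735 = -1.7901 ⇒ -1.79
d₂ = d₁ − σ√T = -1.7901 − 0.0735 = -1.8636 ⇒ -1.86
Pr(exercise) under Q = N(−d₂) = N(1.86) = 0.9686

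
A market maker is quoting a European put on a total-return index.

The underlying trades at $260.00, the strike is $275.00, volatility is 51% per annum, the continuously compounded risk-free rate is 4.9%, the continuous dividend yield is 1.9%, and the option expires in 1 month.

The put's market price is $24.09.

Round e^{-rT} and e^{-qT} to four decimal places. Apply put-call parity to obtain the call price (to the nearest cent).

exp(−qT) = exp(−0.019·0.08333) = 0.9984;  exp(−rT) = exp(−0.049·0.08333) = 0.9959
Put-call parity: C − P = S·e^(−qT) − K·e^(−rT) = 260·0.9984 − 275·0.9959 = 259.5840 − 273.8725 = -14.2885
C = P + (C − P) = 24.09 + (-14.2885) = 9.8015

$9.80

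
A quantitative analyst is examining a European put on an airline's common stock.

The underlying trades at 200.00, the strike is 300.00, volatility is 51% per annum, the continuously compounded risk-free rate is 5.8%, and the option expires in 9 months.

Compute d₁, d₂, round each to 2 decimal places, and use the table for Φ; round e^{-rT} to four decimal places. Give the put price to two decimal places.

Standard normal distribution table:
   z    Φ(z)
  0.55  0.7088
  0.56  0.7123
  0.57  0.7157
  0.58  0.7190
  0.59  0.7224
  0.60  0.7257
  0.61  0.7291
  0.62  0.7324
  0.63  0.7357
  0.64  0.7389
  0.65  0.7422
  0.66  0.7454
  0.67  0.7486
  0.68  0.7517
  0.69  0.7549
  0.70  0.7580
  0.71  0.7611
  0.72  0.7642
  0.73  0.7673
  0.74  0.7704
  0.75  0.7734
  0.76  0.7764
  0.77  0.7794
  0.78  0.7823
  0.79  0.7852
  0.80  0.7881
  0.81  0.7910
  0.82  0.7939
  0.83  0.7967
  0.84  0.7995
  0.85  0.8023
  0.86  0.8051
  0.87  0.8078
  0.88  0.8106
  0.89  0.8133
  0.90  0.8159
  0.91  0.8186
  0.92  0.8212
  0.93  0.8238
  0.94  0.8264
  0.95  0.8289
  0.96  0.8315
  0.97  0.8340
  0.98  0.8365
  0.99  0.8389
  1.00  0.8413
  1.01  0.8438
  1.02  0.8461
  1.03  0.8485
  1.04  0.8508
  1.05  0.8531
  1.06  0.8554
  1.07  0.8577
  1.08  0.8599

99.23

σ√T = 0.51 × 0.8660 = 0.4417
d₁ = [ln(200/300) + (0.058 + ½·0.51²)·0.75] / (σ√T) = (-0.4055 + 0.1410) / 0.4417 = -0.5987 which rounds to -0.60
d₂ = -0.5987 − 0.4417 = -1.0404 which rounds to -1.04
exp(−rT) = exp(−0.058·0.75) = 0.9574
N(−d₂) = N(1.04) = 0.8508;  N(−d₁) = N(0.60) = 0.7257
P = 300·0.9574·0.8508 − 200·0.7257 = 244.3668 − 145.1400 = 99.2268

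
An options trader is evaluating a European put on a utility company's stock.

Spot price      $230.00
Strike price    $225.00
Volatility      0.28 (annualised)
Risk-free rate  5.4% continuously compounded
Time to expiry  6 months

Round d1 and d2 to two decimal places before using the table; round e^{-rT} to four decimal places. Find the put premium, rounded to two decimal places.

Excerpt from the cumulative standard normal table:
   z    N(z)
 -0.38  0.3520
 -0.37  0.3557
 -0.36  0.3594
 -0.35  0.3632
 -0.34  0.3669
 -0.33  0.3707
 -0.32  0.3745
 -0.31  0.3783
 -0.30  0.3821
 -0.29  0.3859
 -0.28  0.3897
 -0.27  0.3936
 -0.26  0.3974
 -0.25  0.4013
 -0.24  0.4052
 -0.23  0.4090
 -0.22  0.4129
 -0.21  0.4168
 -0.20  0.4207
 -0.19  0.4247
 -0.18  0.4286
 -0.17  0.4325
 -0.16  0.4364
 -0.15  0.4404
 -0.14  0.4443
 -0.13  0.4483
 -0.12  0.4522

σ√T = 0.28·√0.5 = 0.1980
d₁ = [ln(230/225) + (0.054 + 0.28²/2)·0.5] / 0.1980 = [0.0220 + 0.0466] / 0.1980 = 0.3464 ⇒ 0.35
d₂ = d₁ − σ√T = 0.3464 − 0.1980 = 0.1484 ⇒ 0.15
exp(−rT) = exp(−0.054·0.5) = 0.9734
N(−d₂) = N(-0.15) = 0.4404;  N(−d₁) = N(-0.35) = 0.3632
P = 225·0.9734·0.4404 − 230·0.3632 = 96.4542 − 83.5360 = 12.9182

$12.92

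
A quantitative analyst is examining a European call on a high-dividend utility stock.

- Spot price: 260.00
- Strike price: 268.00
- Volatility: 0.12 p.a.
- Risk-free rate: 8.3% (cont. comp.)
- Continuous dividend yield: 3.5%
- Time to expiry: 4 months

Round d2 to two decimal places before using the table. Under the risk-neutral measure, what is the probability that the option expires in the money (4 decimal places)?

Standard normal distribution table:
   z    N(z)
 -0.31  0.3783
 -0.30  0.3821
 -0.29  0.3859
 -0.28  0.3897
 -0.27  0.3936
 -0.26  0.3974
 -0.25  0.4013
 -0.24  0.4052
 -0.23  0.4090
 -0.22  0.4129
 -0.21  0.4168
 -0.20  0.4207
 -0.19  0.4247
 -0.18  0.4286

T = 0.3333;  σ√T = 0.0693
ln(S/K) + (r − q + σ²/2)T = ln(260/268) + (0.083 − 0.035 + 0.12²/2)·0.3333 = -0.0303 + 0.0184 = -0.0119
d₁ = -0.0119 / 0.0693 = -0.1718 which rounds to -0.17
d₂ = d₁ − σ√T = -0.1718 − 0.0693 = -0.2411 which rounds to -0.24
Pr(exercise) under Q = N(d₂) = 0.4052

0.4052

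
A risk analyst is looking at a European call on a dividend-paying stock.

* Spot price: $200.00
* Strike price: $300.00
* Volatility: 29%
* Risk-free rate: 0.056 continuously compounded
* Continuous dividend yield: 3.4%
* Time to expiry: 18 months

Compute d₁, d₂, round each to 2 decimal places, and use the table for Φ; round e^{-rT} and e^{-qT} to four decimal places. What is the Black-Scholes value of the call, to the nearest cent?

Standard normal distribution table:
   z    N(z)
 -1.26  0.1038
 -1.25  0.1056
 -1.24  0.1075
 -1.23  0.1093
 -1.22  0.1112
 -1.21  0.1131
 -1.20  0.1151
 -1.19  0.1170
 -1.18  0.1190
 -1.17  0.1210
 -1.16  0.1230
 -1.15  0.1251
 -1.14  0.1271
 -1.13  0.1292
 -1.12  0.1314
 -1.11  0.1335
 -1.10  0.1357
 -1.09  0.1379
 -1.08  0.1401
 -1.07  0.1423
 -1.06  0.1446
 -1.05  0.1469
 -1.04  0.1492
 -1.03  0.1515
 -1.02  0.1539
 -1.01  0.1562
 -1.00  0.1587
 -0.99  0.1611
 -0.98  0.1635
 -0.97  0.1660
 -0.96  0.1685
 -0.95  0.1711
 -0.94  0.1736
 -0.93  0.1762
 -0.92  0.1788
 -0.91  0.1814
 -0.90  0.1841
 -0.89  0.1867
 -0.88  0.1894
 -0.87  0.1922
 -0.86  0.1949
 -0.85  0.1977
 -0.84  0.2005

$6.38

T = 1.5;  σ√T = 0.3552
ln(S/K) + (r − q + σ²/2)T = ln(200/300) + (0.056 − 0.034 + 0.29²/2)·1.5 = -0.4055 + 0.0961 = -0.3094
d₁ = -0.3094 / 0.3552 = -0.8711 ⇒ -0.87
d₂ = d₁ − σ√T = -0.8711 − 0.3552 = -1.2263 ⇒ -1.23
e^(−qT) = e^(−0.034·1.5) = 0.9503;  e^(−rT) = e^(−0.056·1.5) = 0.9194
N(d₁) = N(-0.87) = 0.1922;  N(d₂) = N(-1.23) = 0.1093
C = 200·0.9503·0.1922 − 300·0.9194·0.1093 = 36.5295 − 30.1471 = 6.3824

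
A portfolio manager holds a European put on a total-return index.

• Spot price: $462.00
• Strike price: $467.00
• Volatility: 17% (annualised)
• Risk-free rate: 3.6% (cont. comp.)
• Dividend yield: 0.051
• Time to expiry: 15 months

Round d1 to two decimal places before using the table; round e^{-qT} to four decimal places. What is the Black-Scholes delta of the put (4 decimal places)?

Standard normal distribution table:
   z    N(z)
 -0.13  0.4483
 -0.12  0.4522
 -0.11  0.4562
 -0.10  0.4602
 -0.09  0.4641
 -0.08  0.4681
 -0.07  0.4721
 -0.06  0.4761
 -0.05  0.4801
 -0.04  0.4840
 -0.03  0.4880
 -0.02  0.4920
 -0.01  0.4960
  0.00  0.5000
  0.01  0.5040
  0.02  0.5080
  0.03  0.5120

-0.4915

T = 1.25;  σ√T = 0.1901
d₁ = [ln(462/467) + (0.036 − 0.051 + 0.17²/2)·1.25] / 0.1901 = [-0.0108 − 0.0007] / 0.1901 = -0.0603 ⇒ -0.06
N(d₁) = N(-0.06) = 0.4761
Δ_put = e^(−qT)·(N(d₁) − 1) = 0.9382·(0.4761 − 1) = -0.4915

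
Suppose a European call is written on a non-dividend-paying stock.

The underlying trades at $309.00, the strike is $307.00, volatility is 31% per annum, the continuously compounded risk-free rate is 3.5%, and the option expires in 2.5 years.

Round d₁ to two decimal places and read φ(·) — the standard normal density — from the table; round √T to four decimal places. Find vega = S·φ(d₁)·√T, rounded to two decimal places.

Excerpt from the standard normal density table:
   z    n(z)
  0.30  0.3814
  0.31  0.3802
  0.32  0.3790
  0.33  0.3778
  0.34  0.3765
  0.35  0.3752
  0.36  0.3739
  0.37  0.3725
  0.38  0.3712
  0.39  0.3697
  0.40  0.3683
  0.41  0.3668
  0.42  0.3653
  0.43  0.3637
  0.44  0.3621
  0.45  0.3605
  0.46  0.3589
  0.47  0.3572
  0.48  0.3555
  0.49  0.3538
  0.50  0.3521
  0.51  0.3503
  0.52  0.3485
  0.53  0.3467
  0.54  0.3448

176.91

σ√T = 0.31 × 1.5811 = 0.4902
ln(S/K) + (r + σ²/2)T = ln(309/307) + (0.035 + 0.31²/2)·2.5 = 0.0065 + 0.2076 = 0.2141
d₁ = 0.2141 / 0.4902 = 0.4368 → 0.44
√T = √2.5 = 1.5811
φ(d₁) = φ(0.44) = 0.3621
vega = S·φ(d₁)·√T = 309·0.3621·1.5811 = 176.9075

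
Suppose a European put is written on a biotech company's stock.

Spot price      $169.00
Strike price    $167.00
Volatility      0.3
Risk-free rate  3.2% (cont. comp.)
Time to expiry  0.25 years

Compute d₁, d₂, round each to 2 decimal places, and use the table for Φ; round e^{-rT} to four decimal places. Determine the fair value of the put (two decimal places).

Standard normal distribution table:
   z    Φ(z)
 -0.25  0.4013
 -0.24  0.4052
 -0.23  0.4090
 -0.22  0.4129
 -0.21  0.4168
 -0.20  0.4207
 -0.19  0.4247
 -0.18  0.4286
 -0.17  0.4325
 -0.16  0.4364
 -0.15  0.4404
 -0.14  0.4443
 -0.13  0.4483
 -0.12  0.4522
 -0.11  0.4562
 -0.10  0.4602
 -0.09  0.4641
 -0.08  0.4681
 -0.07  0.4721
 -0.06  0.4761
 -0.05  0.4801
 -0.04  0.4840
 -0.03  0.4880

$8.43

σ√T = 0.3·√0.25 = 0.1500
d₁ = [ln(169/167) + (0.032 + ½·0.3²)·0.25] / (σ√T) = (0.0119 + 0.0192) / 0.1500 = 0.2077 ≈ 0.21
d₂ = 0.2077 − 0.1500 = 0.0577 ≈ 0.06
e^(−rT) = e^(−0.032·0.25) = 0.9920
P = 167·0.9920·N(-0.06) − 169·N(-0.21) = 167·0.9920·0.4761 − 169·0.4168 = 78.8726 − 70.4392 = 8.4334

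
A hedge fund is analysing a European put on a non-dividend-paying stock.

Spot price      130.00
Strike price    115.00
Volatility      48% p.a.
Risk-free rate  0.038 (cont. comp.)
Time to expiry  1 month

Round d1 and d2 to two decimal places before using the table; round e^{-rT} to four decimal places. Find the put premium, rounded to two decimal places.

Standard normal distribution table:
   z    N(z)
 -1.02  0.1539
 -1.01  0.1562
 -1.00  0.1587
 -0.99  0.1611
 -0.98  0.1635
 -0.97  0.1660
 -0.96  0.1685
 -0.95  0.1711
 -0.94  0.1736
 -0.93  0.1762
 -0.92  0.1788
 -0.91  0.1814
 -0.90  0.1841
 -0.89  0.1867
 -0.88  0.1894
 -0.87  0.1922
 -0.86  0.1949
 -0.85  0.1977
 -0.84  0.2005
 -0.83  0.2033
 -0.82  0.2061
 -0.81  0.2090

σ√T = 0.48·√0.08333 = 0.1386
ln(S/K) + (r + σ²/2)T = ln(130/115) + (0.038 + 0.48²/2)·0.08333 = 0.1226 + 0.0128 = 0.1354
d₁ = 0.1354 / 0.1386 = 0.9769 ≈ 0.98
d₂ = d₁ − σ√T = 0.9769 − 0.1386 = 0.8384 ≈ 0.84
exp(−rT) = exp(−0.038·0.08333) = 0.9968
N(−d₂) = N(-0.84) = 0.2005;  N(−d₁) = N(-0.98) = 0.1635
P = 115·0.9968·0.2005 − 130·0.1635 = 22.9837 − 21.2550 = 1.7287

1.73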